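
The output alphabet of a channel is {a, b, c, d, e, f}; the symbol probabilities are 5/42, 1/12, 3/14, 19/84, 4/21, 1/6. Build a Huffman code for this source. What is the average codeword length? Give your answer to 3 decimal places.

Repeatedly combine the two least-probable nodes; the expected code length is the sum of the merged weights.
merge 1/12 + 5/42 → 17/84
merge 1/6 + 4/21 → 5/14
merge 17/84 + 3/14 → 5/12
merge 19/84 + 5/14 → 7/12
merge 5/12 + 7/12 → 1
L = 17/84 + 5/14 + 5/12 + 7/12 + 1 = 215/84 ≈ 2.560 bits/symbol.

2.560 bits/symbol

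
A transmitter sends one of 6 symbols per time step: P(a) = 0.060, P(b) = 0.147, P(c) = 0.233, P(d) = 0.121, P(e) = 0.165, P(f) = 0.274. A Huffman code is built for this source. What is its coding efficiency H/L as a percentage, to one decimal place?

98.2%

Entropy H = −Σ p log₂ p ≈ 2.4492 bits.
Huffman merges: 3/50+121/1000→181/1000; 147/1000+33/200→39/125; 181/1000+233/1000→207/500; 137/500+39/125→293/500; 207/500+293/500→1. L = 2493/1000 ≈ 2.4930.
Efficiency = H/L = 2.4492/2.4930 = 98.2%.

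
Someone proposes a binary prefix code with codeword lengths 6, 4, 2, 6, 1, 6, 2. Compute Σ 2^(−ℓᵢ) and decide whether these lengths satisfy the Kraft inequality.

1.109375; no

With common denominator 2^6 = 64: Σ 2^(−ℓᵢ) = 1/64 + 4/64 + 16/64 + 1/64 + 32/64 + 1/64 + 16/64 = 71/64 = 1.109375.
Kraft's inequality requires Σ ≤ 1; here Σ = 1.109375 > 1, so no such prefix code exists.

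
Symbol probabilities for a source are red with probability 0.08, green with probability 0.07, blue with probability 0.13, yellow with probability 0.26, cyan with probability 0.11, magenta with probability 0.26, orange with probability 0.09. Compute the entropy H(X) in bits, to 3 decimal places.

H = −Σ pᵢ log₂ pᵢ.
−0.08·log₂(0.08) = 0.2915
−0.07·log₂(0.07) = 0.2686
−0.13·log₂(0.13) = 0.3826
−0.26·log₂(0.26) = 0.5053
−0.11·log₂(0.11) = 0.3503
−0.26·log₂(0.26) = 0.5053
−0.09·log₂(0.09) = 0.3127
Sum ≈ 2.6162 → 2.616 bits.

2.616 bits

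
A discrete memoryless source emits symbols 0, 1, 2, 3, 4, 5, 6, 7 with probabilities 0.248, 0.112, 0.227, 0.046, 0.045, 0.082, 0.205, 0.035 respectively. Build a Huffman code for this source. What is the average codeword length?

Repeatedly combine the two least-probable nodes; the expected code length is the sum of the merged weights.
merge 7/200 + 9/200 → 2/25
merge 23/500 + 2/25 → 63/500
merge 41/500 + 14/125 → 97/500
merge 63/500 + 97/500 → 8/25
merge 41/200 + 227/1000 → 54/125
merge 31/125 + 8/25 → 71/125
merge 54/125 + 71/125 → 1
L = 2/25 + 63/500 + 97/500 + 8/25 + 54/125 + 71/125 + 1 = 68/25 = 2.72 bits/symbol.

2.72 bits/symbol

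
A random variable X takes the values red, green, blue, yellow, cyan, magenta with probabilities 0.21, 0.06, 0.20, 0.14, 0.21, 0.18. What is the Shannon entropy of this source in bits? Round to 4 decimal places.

2.4960 bits

H = −Σ pᵢ log₂ pᵢ.
−0.21·log₂(0.21) = 0.4728
−0.06·log₂(0.06) = 0.2435
−0.20·log₂(0.20) = 0.4644
−0.14·log₂(0.14) = 0.3971
−0.21·log₂(0.21) = 0.4728
−0.18·log₂(0.18) = 0.4453
Sum ≈ 2.4960 → 2.4960 bits.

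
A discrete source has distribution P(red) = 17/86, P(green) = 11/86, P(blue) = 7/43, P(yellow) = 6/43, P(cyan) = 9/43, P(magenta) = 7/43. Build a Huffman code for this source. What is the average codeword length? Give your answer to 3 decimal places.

Repeatedly combine the two least-probable nodes; the expected code length is the sum of the merged weights.
merge 11/86 + 6/43 → 23/86
merge 7/43 + 7/43 → 14/43
merge 17/86 + 9/43 → 35/86
merge 23/86 + 14/43 → 51/86
merge 35/86 + 51/86 → 1
L = 23/86 + 14/43 + 35/86 + 51/86 + 1 = 223/86 ≈ 2.593 bits/symbol.

2.593 bits/symbol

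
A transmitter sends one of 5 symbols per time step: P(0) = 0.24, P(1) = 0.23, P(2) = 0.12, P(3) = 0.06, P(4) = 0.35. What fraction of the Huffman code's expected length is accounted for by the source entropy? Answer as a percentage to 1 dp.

97.4%

Entropy H = −Σ p log₂ p ≈ 2.1225 bits.
Huffman merges: 3/50+3/25→9/50; 9/50+23/100→41/100; 6/25+7/20→59/100; 41/100+59/100→1. L = 109/50 ≈ 2.1800.
Efficiency = H/L = 2.1225/2.1800 = 97.4%.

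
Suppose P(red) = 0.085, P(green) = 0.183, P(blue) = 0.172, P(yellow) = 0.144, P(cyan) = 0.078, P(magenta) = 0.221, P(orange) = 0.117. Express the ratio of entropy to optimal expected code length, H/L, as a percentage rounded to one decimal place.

98.6%

Entropy H = −Σ p log₂ p ≈ 2.7206 bits.
Huffman merges: 39/500+17/200→163/1000; 117/1000+18/125→261/1000; 163/1000+43/250→67/200; 183/1000+221/1000→101/250; 261/1000+67/200→149/250; 101/250+149/250→1. L = 2759/1000 ≈ 2.7590.
Efficiency = H/L = 2.7206/2.7590 = 98.6%.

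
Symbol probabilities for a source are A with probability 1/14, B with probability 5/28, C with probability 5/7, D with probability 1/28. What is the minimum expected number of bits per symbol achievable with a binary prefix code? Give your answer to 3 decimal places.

Repeatedly combine the two least-probable nodes; the expected code length is the sum of the merged weights.
merge 1/28 + 1/14 → 3/28
merge 3/28 + 5/28 → 2/7
merge 2/7 + 5/7 → 1
L = 3/28 + 2/7 + 1 = 39/28 ≈ 1.393 bits/symbol.

1.393 bits/symbol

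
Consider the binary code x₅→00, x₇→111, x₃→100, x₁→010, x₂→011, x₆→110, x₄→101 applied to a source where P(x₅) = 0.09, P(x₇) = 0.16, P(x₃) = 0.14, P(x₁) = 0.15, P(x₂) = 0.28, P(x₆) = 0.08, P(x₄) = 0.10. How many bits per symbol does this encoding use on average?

2.91 bits/symbol

L̄ = Σ pᵢ·ℓᵢ = 0.09·2 + 0.16·3 + 0.14·3 + 0.15·3 + 0.28·3 + 0.08·3 + 0.10·3 = 2.91 bits/symbol.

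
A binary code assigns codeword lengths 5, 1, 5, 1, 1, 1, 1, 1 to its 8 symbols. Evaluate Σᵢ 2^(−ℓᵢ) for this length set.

With common denominator 2^5 = 32: Σ 2^(−ℓᵢ) = 1/32 + 16/32 + 1/32 + 16/32 + 16/32 + 16/32 + 16/32 + 16/32 = 98/32 = 3.0625.

3.0625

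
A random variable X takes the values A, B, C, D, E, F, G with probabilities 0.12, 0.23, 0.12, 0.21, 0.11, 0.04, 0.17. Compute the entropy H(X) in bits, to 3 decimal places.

H = −Σ pᵢ log₂ pᵢ.
−0.12·log₂(0.12) = 0.3671
−0.23·log₂(0.23) = 0.4877
−0.12·log₂(0.12) = 0.3671
−0.21·log₂(0.21) = 0.4728
−0.11·log₂(0.11) = 0.3503
−0.04·log₂(0.04) = 0.1858
−0.17·log₂(0.17) = 0.4346
Sum ≈ 2.6653 → 2.665 bits.

2.665 bits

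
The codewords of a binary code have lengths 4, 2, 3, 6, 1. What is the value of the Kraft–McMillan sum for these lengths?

0.953125

With common denominator 2^6 = 64: Σ 2^(−ℓᵢ) = 4/64 + 16/64 + 8/64 + 1/64 + 32/64 = 61/64 = 0.953125.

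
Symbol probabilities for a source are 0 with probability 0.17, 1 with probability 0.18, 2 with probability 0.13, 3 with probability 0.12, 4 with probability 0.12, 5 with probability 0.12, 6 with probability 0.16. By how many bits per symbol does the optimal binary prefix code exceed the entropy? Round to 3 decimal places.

Entropy H = −Σ p log₂ p ≈ 2.7868 bits.
Huffman merges: 3/25+3/25→6/25; 3/25+13/100→1/4; 4/25+17/100→33/100; 9/50+6/25→21/50; 1/4+33/100→29/50; 21/50+29/50→1. L = 141/50 ≈ 2.8200.
L − H = 2.8200 − 2.7868 = 0.033 bits.

0.033 bits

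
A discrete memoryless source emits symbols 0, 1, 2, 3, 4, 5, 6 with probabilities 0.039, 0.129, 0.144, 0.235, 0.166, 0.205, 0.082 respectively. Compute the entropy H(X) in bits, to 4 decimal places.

2.6519 bits

H = −Σ pᵢ log₂ pᵢ.
−0.039·log₂(0.039) = 0.1825
−0.129·log₂(0.129) = 0.3811
−0.144·log₂(0.144) = 0.4026
−0.235·log₂(0.235) = 0.4910
−0.166·log₂(0.166) = 0.4301
−0.205·log₂(0.205) = 0.4687
−0.082·log₂(0.082) = 0.2959
Sum ≈ 2.6519 → 2.6519 bits.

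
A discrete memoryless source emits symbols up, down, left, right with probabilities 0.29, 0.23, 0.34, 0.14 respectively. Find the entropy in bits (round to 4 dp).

1.9319 bits

H = −Σ pᵢ log₂ pᵢ.
−0.29·log₂(0.29) = 0.5179
−0.23·log₂(0.23) = 0.4877
−0.34·log₂(0.34) = 0.5292
−0.14·log₂(0.14) = 0.3971
Sum ≈ 1.9319 → 1.9319 bits.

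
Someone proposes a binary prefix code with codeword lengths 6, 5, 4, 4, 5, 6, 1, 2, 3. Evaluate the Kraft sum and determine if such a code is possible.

1.09375; no

With common denominator 2^6 = 64: Σ 2^(−ℓᵢ) = 1/64 + 2/64 + 4/64 + 4/64 + 2/64 + 1/64 + 32/64 + 16/64 + 8/64 = 70/64 = 1.09375.
Kraft's inequality requires Σ ≤ 1; here Σ = 1.09375 > 1, so no such prefix code exists.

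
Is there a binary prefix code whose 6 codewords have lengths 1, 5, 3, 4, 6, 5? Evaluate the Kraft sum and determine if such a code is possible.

With common denominator 2^6 = 64: Σ 2^(−ℓᵢ) = 32/64 + 2/64 + 8/64 + 4/64 + 1/64 + 2/64 = 49/64 = 0.765625.
Kraft's inequality requires Σ ≤ 1; here Σ = 0.765625 ≤ 1, so such a prefix code exists.

0.765625; yes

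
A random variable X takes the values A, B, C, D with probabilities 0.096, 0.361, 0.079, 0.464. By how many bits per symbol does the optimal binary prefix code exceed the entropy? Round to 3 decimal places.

Entropy H = −Σ p log₂ p ≈ 1.6585 bits.
Huffman merges: 79/1000+12/125→7/40; 7/40+361/1000→67/125; 58/125+67/125→1. L = 1711/1000 ≈ 1.7110.
L − H = 1.7110 − 1.6585 = 0.052 bits.

0.052 bits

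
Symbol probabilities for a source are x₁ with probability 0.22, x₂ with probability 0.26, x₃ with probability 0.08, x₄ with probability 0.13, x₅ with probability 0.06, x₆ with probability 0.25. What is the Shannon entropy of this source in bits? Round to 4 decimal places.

2.4035 bits

H = −Σ pᵢ log₂ pᵢ.
−0.22·log₂(0.22) = 0.4806
−0.26·log₂(0.26) = 0.5053
−0.08·log₂(0.08) = 0.2915
−0.13·log₂(0.13) = 0.3826
−0.06·log₂(0.06) = 0.2435
−0.25·log₂(0.25) = 0.5000
Sum ≈ 2.4035 → 2.4035 bits.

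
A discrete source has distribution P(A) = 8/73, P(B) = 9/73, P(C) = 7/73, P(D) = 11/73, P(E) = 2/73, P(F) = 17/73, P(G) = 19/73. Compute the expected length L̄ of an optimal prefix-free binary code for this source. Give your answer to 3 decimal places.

2.630 bits/symbol

Repeatedly combine the two least-probable nodes; the expected code length is the sum of the merged weights.
merge 2/73 + 7/73 → 9/73
merge 8/73 + 9/73 → 17/73
merge 9/73 + 11/73 → 20/73
merge 17/73 + 17/73 → 34/73
merge 19/73 + 20/73 → 39/73
merge 34/73 + 39/73 → 1
L = 9/73 + 17/73 + 20/73 + 34/73 + 39/73 + 1 = 192/73 ≈ 2.630 bits/symbol.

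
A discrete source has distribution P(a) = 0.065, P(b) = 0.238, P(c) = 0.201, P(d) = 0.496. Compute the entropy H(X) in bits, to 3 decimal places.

H = −Σ pᵢ log₂ pᵢ.
−0.065·log₂(0.065) = 0.2563
−0.238·log₂(0.238) = 0.4929
−0.201·log₂(0.201) = 0.4653
−0.496·log₂(0.496) = 0.5017
Sum ≈ 1.7162 → 1.716 bits.

1.716 bits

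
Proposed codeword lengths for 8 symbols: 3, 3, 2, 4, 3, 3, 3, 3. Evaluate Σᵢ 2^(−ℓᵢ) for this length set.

With common denominator 2^4 = 16: Σ 2^(−ℓᵢ) = 2/16 + 2/16 + 4/16 + 1/16 + 2/16 + 2/16 + 2/16 + 2/16 = 17/16 = 1.0625.

1.0625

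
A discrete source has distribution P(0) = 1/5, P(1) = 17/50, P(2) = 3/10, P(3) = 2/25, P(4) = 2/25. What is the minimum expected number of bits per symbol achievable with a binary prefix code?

Repeatedly combine the two least-probable nodes; the expected code length is the sum of the merged weights.
merge 2/25 + 2/25 → 4/25
merge 4/25 + 1/5 → 9/25
merge 3/10 + 17/50 → 16/25
merge 9/25 + 16/25 → 1
L = 4/25 + 9/25 + 16/25 + 1 = 54/25 = 2.16 bits/symbol.

2.16 bits/symbol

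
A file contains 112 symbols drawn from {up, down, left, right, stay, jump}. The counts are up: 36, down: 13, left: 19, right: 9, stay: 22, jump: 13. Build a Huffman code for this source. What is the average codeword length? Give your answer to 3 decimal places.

2.482 bits/symbol

Probabilities are the counts divided by 112.
Repeatedly combine the two least-probable nodes; the expected code length is the sum of the merged weights.
merge 9/112 + 13/112 → 11/56
merge 13/112 + 19/112 → 2/7
merge 11/56 + 11/56 → 11/28
merge 2/7 + 9/28 → 17/28
merge 11/28 + 17/28 → 1
L = 11/56 + 2/7 + 11/28 + 17/28 + 1 = 139/56 ≈ 2.482 bits/symbol.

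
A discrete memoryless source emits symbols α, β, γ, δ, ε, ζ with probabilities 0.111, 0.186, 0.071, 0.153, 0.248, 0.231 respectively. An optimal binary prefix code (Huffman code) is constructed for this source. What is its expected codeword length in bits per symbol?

2.517 bits/symbol

Repeatedly combine the two least-probable nodes; the expected code length is the sum of the merged weights.
merge 71/1000 + 111/1000 → 91/500
merge 153/1000 + 91/500 → 67/200
merge 93/500 + 231/1000 → 417/1000
merge 31/125 + 67/200 → 583/1000
merge 417/1000 + 583/1000 → 1
L = 91/500 + 67/200 + 417/1000 + 583/1000 + 1 = 2517/1000 = 2.517 bits/symbol.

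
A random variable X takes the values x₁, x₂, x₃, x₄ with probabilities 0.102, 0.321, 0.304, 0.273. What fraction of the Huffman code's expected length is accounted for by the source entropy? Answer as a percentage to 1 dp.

Entropy H = −Σ p log₂ p ≈ 1.8957 bits.
Huffman merges: 51/500+273/1000→3/8; 38/125+321/1000→5/8; 3/8+5/8→1. L = 2 ≈ 2.0000.
Efficiency = H/L = 1.8957/2.0000 = 94.8%.

94.8%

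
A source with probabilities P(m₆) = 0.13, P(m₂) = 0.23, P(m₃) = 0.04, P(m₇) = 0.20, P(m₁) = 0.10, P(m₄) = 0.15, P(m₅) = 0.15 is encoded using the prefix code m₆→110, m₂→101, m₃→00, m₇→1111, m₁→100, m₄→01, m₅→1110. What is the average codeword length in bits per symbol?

3.16 bits/symbol

L̄ = Σ pᵢ·ℓᵢ = 0.13·3 + 0.23·3 + 0.04·2 + 0.20·4 + 0.10·3 + 0.15·2 + 0.15·4 = 3.16 bits/symbol.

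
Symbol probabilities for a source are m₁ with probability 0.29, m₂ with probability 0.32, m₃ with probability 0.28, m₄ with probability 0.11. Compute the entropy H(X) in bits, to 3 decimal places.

H = −Σ pᵢ log₂ pᵢ.
−0.29·log₂(0.29) = 0.5179
−0.32·log₂(0.32) = 0.5260
−0.28·log₂(0.28) = 0.5142
−0.11·log₂(0.11) = 0.3503
Sum ≈ 1.9084 → 1.908 bits.

1.908 bits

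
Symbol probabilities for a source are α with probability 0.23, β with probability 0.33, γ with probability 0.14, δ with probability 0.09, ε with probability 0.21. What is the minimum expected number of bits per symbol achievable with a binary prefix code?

2.23 bits/symbol

Repeatedly combine the two least-probable nodes; the expected code length is the sum of the merged weights.
merge 9/100 + 7/50 → 23/100
merge 21/100 + 23/100 → 11/25
merge 23/100 + 33/100 → 14/25
merge 11/25 + 14/25 → 1
L = 23/100 + 11/25 + 14/25 + 1 = 223/100 = 2.23 bits/symbol.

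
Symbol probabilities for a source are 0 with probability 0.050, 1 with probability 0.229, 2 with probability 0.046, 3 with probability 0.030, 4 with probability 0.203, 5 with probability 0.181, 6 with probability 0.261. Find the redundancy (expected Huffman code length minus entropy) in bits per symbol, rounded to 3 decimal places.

Entropy H = −Σ p log₂ p ≈ 2.4783 bits.
Huffman merges: 3/100+23/500→19/250; 1/20+19/250→63/500; 63/500+181/1000→307/1000; 203/1000+229/1000→54/125; 261/1000+307/1000→71/125; 54/125+71/125→1. L = 2509/1000 ≈ 2.5090.
L − H = 2.5090 − 2.4783 = 0.031 bits.

0.031 bits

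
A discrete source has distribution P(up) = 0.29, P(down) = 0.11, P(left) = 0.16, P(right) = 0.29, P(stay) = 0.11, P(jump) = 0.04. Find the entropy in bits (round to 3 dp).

2.345 bits

H = −Σ pᵢ log₂ pᵢ.
−0.29·log₂(0.29) = 0.5179
−0.11·log₂(0.11) = 0.3503
−0.16·log₂(0.16) = 0.4230
−0.29·log₂(0.29) = 0.5179
−0.11·log₂(0.11) = 0.3503
−0.04·log₂(0.04) = 0.1858
Sum ≈ 2.3452 → 2.345 bits.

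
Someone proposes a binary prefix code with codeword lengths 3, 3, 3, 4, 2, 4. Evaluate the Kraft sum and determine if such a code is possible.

With common denominator 2^4 = 16: Σ 2^(−ℓᵢ) = 2/16 + 2/16 + 2/16 + 1/16 + 4/16 + 1/16 = 12/16 = 0.75.
Kraft's inequality requires Σ ≤ 1; here Σ = 0.75 ≤ 1, so such a prefix code exists.

0.75; yes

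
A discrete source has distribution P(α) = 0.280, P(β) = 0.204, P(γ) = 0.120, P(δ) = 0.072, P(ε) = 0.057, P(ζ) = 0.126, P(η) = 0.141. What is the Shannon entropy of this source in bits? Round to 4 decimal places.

H = −Σ pᵢ log₂ pᵢ.
−0.280·log₂(0.280) = 0.5142
−0.204·log₂(0.204) = 0.4678
−0.120·log₂(0.120) = 0.3671
−0.072·log₂(0.072) = 0.2733
−0.057·log₂(0.057) = 0.2356
−0.126·log₂(0.126) = 0.3766
−0.141·log₂(0.141) = 0.3985
Sum ≈ 2.6331 → 2.6331 bits.

2.6331 bits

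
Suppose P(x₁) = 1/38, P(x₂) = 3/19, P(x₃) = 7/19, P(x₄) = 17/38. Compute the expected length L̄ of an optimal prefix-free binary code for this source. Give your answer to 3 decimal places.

1.737 bits/symbol

Repeatedly combine the two least-probable nodes; the expected code length is the sum of the merged weights.
merge 1/38 + 3/19 → 7/38
merge 7/38 + 7/19 → 21/38
merge 17/38 + 21/38 → 1
L = 7/38 + 21/38 + 1 = 33/19 ≈ 1.737 bits/symbol.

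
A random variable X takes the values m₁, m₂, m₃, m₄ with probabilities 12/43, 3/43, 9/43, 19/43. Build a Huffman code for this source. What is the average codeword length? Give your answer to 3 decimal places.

1.837 bits/symbol

Repeatedly combine the two least-probable nodes; the expected code length is the sum of the merged weights.
merge 3/43 + 9/43 → 12/43
merge 12/43 + 12/43 → 24/43
merge 19/43 + 24/43 → 1
L = 12/43 + 24/43 + 1 = 79/43 ≈ 1.837 bits/symbol.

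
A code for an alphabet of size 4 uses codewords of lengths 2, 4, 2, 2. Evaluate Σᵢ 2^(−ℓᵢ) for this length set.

0.8125

With common denominator 2^4 = 16: Σ 2^(−ℓᵢ) = 4/16 + 1/16 + 4/16 + 4/16 = 13/16 = 0.8125.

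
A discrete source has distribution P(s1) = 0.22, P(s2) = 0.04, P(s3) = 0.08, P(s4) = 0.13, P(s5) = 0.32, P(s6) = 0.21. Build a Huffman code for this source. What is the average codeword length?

Repeatedly combine the two least-probable nodes; the expected code length is the sum of the merged weights.
merge 1/25 + 2/25 → 3/25
merge 3/25 + 13/100 → 1/4
merge 21/100 + 11/50 → 43/100
merge 1/4 + 8/25 → 57/100
merge 43/100 + 57/100 → 1
L = 3/25 + 1/4 + 43/100 + 57/100 + 1 = 237/100 = 2.37 bits/symbol.

2.37 bits/symbol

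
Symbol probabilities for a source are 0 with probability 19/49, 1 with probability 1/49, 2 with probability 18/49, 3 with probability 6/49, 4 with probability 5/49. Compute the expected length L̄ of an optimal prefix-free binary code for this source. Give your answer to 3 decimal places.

1.980 bits/symbol

Repeatedly combine the two least-probable nodes; the expected code length is the sum of the merged weights.
merge 1/49 + 5/49 → 6/49
merge 6/49 + 6/49 → 12/49
merge 12/49 + 18/49 → 30/49
merge 19/49 + 30/49 → 1
L = 6/49 + 12/49 + 30/49 + 1 = 97/49 ≈ 1.980 bits/symbol.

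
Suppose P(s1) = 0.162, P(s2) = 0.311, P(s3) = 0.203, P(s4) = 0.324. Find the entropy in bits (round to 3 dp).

1.943 bits

H = −Σ pᵢ log₂ pᵢ.
−0.162·log₂(0.162) = 0.4254
−0.311·log₂(0.311) = 0.5240
−0.203·log₂(0.203) = 0.4670
−0.324·log₂(0.324) = 0.5268
Sum ≈ 1.9432 → 1.943 bits.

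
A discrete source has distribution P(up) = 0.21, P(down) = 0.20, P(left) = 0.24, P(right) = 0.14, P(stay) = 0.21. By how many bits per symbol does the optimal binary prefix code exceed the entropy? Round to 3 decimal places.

Entropy H = −Σ p log₂ p ≈ 2.3013 bits.
Huffman merges: 7/50+1/5→17/50; 21/100+21/100→21/50; 6/25+17/50→29/50; 21/50+29/50→1. L = 117/50 ≈ 2.3400.
L − H = 2.3400 − 2.3013 = 0.039 bits.

0.039 bits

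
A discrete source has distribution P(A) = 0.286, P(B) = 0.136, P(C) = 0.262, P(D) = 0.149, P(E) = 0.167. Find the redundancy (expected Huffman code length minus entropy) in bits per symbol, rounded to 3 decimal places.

0.030 bits

Entropy H = −Σ p log₂ p ≈ 2.2547 bits.
Huffman merges: 17/125+149/1000→57/200; 167/1000+131/500→429/1000; 57/200+143/500→571/1000; 429/1000+571/1000→1. L = 457/200 ≈ 2.2850.
L − H = 2.2850 − 2.2547 = 0.030 bits.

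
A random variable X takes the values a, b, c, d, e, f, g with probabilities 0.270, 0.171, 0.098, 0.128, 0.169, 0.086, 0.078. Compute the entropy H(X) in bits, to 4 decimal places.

H = −Σ pᵢ log₂ pᵢ.
−0.270·log₂(0.270) = 0.5100
−0.171·log₂(0.171) = 0.4357
−0.098·log₂(0.098) = 0.3284
−0.128·log₂(0.128) = 0.3796
−0.169·log₂(0.169) = 0.4335
−0.086·log₂(0.086) = 0.3044
−0.078·log₂(0.078) = 0.2871
Sum ≈ 2.6787 → 2.6787 bits.

2.6787 bits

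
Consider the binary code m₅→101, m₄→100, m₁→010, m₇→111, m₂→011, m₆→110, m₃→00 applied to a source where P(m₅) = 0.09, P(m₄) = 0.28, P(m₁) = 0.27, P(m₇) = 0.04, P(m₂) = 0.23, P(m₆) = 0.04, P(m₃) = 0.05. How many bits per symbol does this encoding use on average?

L̄ = Σ pᵢ·ℓᵢ = 0.09·3 + 0.28·3 + 0.27·3 + 0.04·3 + 0.23·3 + 0.04·3 + 0.05·2 = 2.95 bits/symbol.

2.95 bits/symbol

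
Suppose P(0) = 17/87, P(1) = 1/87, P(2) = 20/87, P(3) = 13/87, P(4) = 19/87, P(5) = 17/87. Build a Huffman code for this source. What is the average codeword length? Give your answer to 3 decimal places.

2.517 bits/symbol

Repeatedly combine the two least-probable nodes; the expected code length is the sum of the merged weights.
merge 1/87 + 13/87 → 14/87
merge 14/87 + 17/87 → 31/87
merge 17/87 + 19/87 → 12/29
merge 20/87 + 31/87 → 17/29
merge 12/29 + 17/29 → 1
L = 14/87 + 31/87 + 12/29 + 17/29 + 1 = 73/29 ≈ 2.517 bits/symbol.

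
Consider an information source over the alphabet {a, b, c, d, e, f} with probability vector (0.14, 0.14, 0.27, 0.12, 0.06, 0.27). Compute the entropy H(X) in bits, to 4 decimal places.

2.4249 bits

H = −Σ pᵢ log₂ pᵢ.
−0.14·log₂(0.14) = 0.3971
−0.14·log₂(0.14) = 0.3971
−0.27·log₂(0.27) = 0.5100
−0.12·log₂(0.12) = 0.3671
−0.06·log₂(0.06) = 0.2435
−0.27·log₂(0.27) = 0.5100
Sum ≈ 2.4249 → 2.4249 bits.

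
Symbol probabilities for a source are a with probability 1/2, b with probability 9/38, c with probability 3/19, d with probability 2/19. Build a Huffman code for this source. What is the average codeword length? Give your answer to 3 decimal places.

Repeatedly combine the two least-probable nodes; the expected code length is the sum of the merged weights.
merge 2/19 + 3/19 → 5/19
merge 9/38 + 5/19 → 1/2
merge 1/2 + 1/2 → 1
L = 5/19 + 1/2 + 1 = 67/38 ≈ 1.763 bits/symbol.

1.763 bits/symbol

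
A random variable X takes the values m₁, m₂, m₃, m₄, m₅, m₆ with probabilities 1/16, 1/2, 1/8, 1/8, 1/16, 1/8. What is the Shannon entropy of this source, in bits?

2.125 bits

Each probability is a power of 1/2, so log₂(1/p) is an integer.
H = Σ p·log₂(1/p) = 1/16·4 + 1/2·1 + 1/8·3 + 1/8·3 + 1/16·4 + 1/8·3 = 2.125 bits.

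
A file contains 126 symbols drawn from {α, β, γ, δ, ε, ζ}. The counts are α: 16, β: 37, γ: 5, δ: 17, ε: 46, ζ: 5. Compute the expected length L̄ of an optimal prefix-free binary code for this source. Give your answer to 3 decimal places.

Probabilities are the counts divided by 126.
Repeatedly combine the two least-probable nodes; the expected code length is the sum of the merged weights.
merge 5/126 + 5/126 → 5/63
merge 5/63 + 8/63 → 13/63
merge 17/126 + 13/63 → 43/126
merge 37/126 + 43/126 → 40/63
merge 23/63 + 40/63 → 1
L = 5/63 + 13/63 + 43/126 + 40/63 + 1 = 95/42 ≈ 2.262 bits/symbol.

2.262 bits/symbol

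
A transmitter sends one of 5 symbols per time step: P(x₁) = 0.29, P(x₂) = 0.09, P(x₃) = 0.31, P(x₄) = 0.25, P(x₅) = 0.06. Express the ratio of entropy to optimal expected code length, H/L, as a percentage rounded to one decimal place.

97.6%

Entropy H = −Σ p log₂ p ≈ 2.0979 bits.
Huffman merges: 3/50+9/100→3/20; 3/20+1/4→2/5; 29/100+31/100→3/5; 2/5+3/5→1. L = 43/20 ≈ 2.1500.
Efficiency = H/L = 2.0979/2.1500 = 97.6%.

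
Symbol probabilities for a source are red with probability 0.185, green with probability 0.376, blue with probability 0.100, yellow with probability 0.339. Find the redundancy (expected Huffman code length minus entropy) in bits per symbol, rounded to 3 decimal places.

0.067 bits

Entropy H = −Σ p log₂ p ≈ 1.8422 bits.
Huffman merges: 1/10+37/200→57/200; 57/200+339/1000→78/125; 47/125+78/125→1. L = 1909/1000 ≈ 1.9090.
L − H = 1.9090 − 1.8422 = 0.067 bits.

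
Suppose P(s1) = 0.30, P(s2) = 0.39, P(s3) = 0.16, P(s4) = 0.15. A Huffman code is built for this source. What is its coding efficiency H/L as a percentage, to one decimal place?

98.1%

Entropy H = −Σ p log₂ p ≈ 1.8844 bits.
Huffman merges: 3/20+4/25→31/100; 3/10+31/100→61/100; 39/100+61/100→1. L = 48/25 ≈ 1.9200.
Efficiency = H/L = 1.8844/1.9200 = 98.1%.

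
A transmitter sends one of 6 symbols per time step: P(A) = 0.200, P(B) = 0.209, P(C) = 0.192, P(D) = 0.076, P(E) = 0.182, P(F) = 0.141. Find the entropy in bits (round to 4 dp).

2.5219 bits

H = −Σ pᵢ log₂ pᵢ.
−0.200·log₂(0.200) = 0.4644
−0.209·log₂(0.209) = 0.4720
−0.192·log₂(0.192) = 0.4571
−0.076·log₂(0.076) = 0.2826
−0.182·log₂(0.182) = 0.4474
−0.141·log₂(0.141) = 0.3985
Sum ≈ 2.5219 → 2.5219 bits.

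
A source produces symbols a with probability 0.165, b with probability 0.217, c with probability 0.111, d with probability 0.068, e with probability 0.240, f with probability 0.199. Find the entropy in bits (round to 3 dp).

2.481 bits

H = −Σ pᵢ log₂ pᵢ.
−0.165·log₂(0.165) = 0.4289
−0.217·log₂(0.217) = 0.4783
−0.111·log₂(0.111) = 0.3520
−0.068·log₂(0.068) = 0.2637
−0.240·log₂(0.240) = 0.4941
−0.199·log₂(0.199) = 0.4635
Sum ≈ 2.4806 → 2.481 bits.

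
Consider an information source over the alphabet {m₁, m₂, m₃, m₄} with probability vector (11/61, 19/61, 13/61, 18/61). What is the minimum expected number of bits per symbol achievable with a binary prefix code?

Repeatedly combine the two least-probable nodes; the expected code length is the sum of the merged weights.
merge 11/61 + 13/61 → 24/61
merge 18/61 + 19/61 → 37/61
merge 24/61 + 37/61 → 1
L = 24/61 + 37/61 + 1 = 2 bits/symbol.

2 bits/symbol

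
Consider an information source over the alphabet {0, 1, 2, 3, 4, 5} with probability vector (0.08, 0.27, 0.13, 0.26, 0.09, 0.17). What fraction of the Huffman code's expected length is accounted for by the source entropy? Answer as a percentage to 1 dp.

Entropy H = −Σ p log₂ p ≈ 2.4367 bits.
Huffman merges: 2/25+9/100→17/100; 13/100+17/100→3/10; 17/100+13/50→43/100; 27/100+3/10→57/100; 43/100+57/100→1. L = 247/100 ≈ 2.4700.
Efficiency = H/L = 2.4367/2.4700 = 98.7%.

98.7%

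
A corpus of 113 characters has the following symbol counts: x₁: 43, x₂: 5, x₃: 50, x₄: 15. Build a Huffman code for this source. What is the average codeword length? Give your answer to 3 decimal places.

Probabilities are the counts divided by 113.
Repeatedly combine the two least-probable nodes; the expected code length is the sum of the merged weights.
merge 5/113 + 15/113 → 20/113
merge 20/113 + 43/113 → 63/113
merge 50/113 + 63/113 → 1
L = 20/113 + 63/113 + 1 = 196/113 ≈ 1.735 bits/symbol.

1.735 bits/symbol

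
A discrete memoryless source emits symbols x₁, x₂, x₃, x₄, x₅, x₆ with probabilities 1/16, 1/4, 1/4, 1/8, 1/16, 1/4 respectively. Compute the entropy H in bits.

Each probability is a power of 1/2, so log₂(1/p) is an integer.
H = Σ p·log₂(1/p) = 1/16·4 + 1/4·2 + 1/4·2 + 1/8·3 + 1/16·4 + 1/4·2 = 2.375 bits.

2.375 bits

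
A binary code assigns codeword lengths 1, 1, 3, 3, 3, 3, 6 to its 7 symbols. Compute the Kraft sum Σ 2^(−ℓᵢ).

1.515625

With common denominator 2^6 = 64: Σ 2^(−ℓᵢ) = 32/64 + 32/64 + 8/64 + 8/64 + 8/64 + 8/64 + 1/64 = 97/64 = 1.515625.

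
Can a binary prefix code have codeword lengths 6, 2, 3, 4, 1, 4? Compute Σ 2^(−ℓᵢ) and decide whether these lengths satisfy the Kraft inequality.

1.015625; no

With common denominator 2^6 = 64: Σ 2^(−ℓᵢ) = 1/64 + 16/64 + 8/64 + 4/64 + 32/64 + 4/64 = 65/64 = 1.015625.
Kraft's inequality requires Σ ≤ 1; here Σ = 1.015625 > 1, so no such prefix code exists.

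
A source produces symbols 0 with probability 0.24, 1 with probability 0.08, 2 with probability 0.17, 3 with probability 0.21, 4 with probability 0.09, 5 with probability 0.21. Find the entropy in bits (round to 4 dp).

2.4785 bits

H = −Σ pᵢ log₂ pᵢ.
−0.24·log₂(0.24) = 0.4941
−0.08·log₂(0.08) = 0.2915
−0.17·log₂(0.17) = 0.4346
−0.21·log₂(0.21) = 0.4728
−0.09·log₂(0.09) = 0.3127
−0.21·log₂(0.21) = 0.4728
Sum ≈ 2.4785 → 2.4785 bits.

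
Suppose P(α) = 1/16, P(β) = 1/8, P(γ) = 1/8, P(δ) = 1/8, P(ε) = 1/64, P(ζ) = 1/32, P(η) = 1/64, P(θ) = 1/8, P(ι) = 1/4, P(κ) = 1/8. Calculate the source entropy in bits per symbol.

2.96875 bits

Each probability is a power of 1/2, so log₂(1/p) is an integer.
H = Σ p·log₂(1/p) = 1/16·4 + 1/8·3 + 1/8·3 + 1/8·3 + 1/64·6 + 1/32·5 + 1/64·6 + 1/8·3 + 1/4·2 + 1/8·3 = 2.96875 bits.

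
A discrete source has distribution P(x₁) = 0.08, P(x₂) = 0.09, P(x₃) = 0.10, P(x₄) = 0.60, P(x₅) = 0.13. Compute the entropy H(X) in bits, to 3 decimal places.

1.761 bits

H = −Σ pᵢ log₂ pᵢ.
−0.08·log₂(0.08) = 0.2915
−0.09·log₂(0.09) = 0.3127
−0.10·log₂(0.10) = 0.3322
−0.60·log₂(0.60) = 0.4422
−0.13·log₂(0.13) = 0.3826
Sum ≈ 1.7612 → 1.761 bits.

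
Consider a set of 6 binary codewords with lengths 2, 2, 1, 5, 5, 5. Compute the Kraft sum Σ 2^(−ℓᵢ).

With common denominator 2^5 = 32: Σ 2^(−ℓᵢ) = 8/32 + 8/32 + 16/32 + 1/32 + 1/32 + 1/32 = 35/32 = 1.09375.

1.09375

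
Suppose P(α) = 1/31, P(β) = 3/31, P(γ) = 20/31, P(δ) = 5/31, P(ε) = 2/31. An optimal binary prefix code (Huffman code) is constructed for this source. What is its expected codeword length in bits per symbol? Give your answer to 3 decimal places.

1.645 bits/symbol

Repeatedly combine the two least-probable nodes; the expected code length is the sum of the merged weights.
merge 1/31 + 2/31 → 3/31
merge 3/31 + 3/31 → 6/31
merge 5/31 + 6/31 → 11/31
merge 11/31 + 20/31 → 1
L = 3/31 + 6/31 + 11/31 + 1 = 51/31 ≈ 1.645 bits/symbol.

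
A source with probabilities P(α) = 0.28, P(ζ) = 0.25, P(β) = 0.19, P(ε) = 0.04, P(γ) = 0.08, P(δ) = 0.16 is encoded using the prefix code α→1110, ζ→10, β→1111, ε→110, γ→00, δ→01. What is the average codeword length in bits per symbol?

2.98 bits/symbol

L̄ = Σ pᵢ·ℓᵢ = 0.28·4 + 0.25·2 + 0.19·4 + 0.04·3 + 0.08·2 + 0.16·2 = 2.98 bits/symbol.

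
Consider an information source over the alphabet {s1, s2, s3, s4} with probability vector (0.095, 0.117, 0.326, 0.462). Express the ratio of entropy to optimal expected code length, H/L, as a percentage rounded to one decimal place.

Entropy H = −Σ p log₂ p ≈ 1.7266 bits.
Huffman merges: 19/200+117/1000→53/250; 53/250+163/500→269/500; 231/500+269/500→1. L = 7/4 ≈ 1.7500.
Efficiency = H/L = 1.7266/1.7500 = 98.7%.

98.7%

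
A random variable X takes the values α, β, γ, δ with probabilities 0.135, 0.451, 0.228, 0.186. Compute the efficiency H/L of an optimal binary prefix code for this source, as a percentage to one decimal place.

98.7%

Entropy H = −Σ p log₂ p ≈ 1.8458 bits.
Huffman merges: 27/200+93/500→321/1000; 57/250+321/1000→549/1000; 451/1000+549/1000→1. L = 187/100 ≈ 1.8700.
Efficiency = H/L = 1.8458/1.8700 = 98.7%.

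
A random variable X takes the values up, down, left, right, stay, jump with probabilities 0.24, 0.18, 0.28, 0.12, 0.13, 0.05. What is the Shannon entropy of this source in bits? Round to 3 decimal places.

2.419 bits

H = −Σ pᵢ log₂ pᵢ.
−0.24·log₂(0.24) = 0.4941
−0.18·log₂(0.18) = 0.4453
−0.28·log₂(0.28) = 0.5142
−0.12·log₂(0.12) = 0.3671
−0.13·log₂(0.13) = 0.3826
−0.05·log₂(0.05) = 0.2161
Sum ≈ 2.4195 → 2.419 bits.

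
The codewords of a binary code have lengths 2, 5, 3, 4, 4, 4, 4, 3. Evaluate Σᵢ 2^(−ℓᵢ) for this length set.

0.78125

With common denominator 2^5 = 32: Σ 2^(−ℓᵢ) = 8/32 + 1/32 + 4/32 + 2/32 + 2/32 + 2/32 + 2/32 + 4/32 = 25/32 = 0.78125.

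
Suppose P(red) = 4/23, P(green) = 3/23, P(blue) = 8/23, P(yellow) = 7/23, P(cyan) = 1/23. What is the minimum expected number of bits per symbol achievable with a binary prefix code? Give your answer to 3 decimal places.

2.174 bits/symbol

Repeatedly combine the two least-probable nodes; the expected code length is the sum of the merged weights.
merge 1/23 + 3/23 → 4/23
merge 4/23 + 4/23 → 8/23
merge 7/23 + 8/23 → 15/23
merge 8/23 + 15/23 → 1
L = 4/23 + 8/23 + 15/23 + 1 = 50/23 ≈ 2.174 bits/symbol.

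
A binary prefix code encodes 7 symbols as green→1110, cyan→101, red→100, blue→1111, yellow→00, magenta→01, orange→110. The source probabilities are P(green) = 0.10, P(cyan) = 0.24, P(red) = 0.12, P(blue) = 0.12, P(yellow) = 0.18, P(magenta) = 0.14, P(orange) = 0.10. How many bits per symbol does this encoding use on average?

L̄ = Σ pᵢ·ℓᵢ = 0.10·4 + 0.24·3 + 0.12·3 + 0.12·4 + 0.18·2 + 0.14·2 + 0.10·3 = 2.9 bits/symbol.

2.9 bits/symbol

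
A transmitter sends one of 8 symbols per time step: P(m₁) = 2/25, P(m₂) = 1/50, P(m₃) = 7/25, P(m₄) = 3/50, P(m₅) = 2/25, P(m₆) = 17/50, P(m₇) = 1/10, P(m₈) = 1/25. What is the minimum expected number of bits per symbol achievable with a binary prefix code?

2.56 bits/symbol

Repeatedly combine the two least-probable nodes; the expected code length is the sum of the merged weights.
merge 1/50 + 1/25 → 3/50
merge 3/50 + 3/50 → 3/25
merge 2/25 + 2/25 → 4/25
merge 1/10 + 3/25 → 11/50
merge 4/25 + 11/50 → 19/50
merge 7/25 + 17/50 → 31/50
merge 19/50 + 31/50 → 1
L = 3/50 + 3/25 + 4/25 + 11/50 + 19/50 + 31/50 + 1 = 64/25 = 2.56 bits/symbol.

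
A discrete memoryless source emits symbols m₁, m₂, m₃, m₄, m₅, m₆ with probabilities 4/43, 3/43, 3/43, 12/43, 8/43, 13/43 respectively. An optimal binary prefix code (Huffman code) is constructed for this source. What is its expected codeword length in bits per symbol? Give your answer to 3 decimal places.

2.372 bits/symbol

Repeatedly combine the two least-probable nodes; the expected code length is the sum of the merged weights.
merge 3/43 + 3/43 → 6/43
merge 4/43 + 6/43 → 10/43
merge 8/43 + 10/43 → 18/43
merge 12/43 + 13/43 → 25/43
merge 18/43 + 25/43 → 1
L = 6/43 + 10/43 + 18/43 + 25/43 + 1 = 102/43 ≈ 2.372 bits/symbol.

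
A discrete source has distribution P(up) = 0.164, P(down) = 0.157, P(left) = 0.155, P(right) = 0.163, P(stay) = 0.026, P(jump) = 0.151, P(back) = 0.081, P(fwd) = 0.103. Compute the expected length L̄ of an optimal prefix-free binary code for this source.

2.943 bits/symbol

Repeatedly combine the two least-probable nodes; the expected code length is the sum of the merged weights.
merge 13/500 + 81/1000 → 107/1000
merge 103/1000 + 107/1000 → 21/100
merge 151/1000 + 31/200 → 153/500
merge 157/1000 + 163/1000 → 8/25
merge 41/250 + 21/100 → 187/500
merge 153/500 + 8/25 → 313/500
merge 187/500 + 313/500 → 1
L = 107/1000 + 21/100 + 153/500 + 8/25 + 187/500 + 313/500 + 1 = 2943/1000 = 2.943 bits/symbol.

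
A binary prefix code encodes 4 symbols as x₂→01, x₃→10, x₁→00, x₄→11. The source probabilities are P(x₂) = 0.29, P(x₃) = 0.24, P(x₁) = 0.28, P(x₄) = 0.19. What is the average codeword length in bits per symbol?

2 bits/symbol

L̄ = Σ pᵢ·ℓᵢ = 0.29·2 + 0.24·2 + 0.28·2 + 0.19·2 = 2 bits/symbol.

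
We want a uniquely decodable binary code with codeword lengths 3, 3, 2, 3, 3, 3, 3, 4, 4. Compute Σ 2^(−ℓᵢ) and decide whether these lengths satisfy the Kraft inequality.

1.125; no

With common denominator 2^4 = 16: Σ 2^(−ℓᵢ) = 2/16 + 2/16 + 4/16 + 2/16 + 2/16 + 2/16 + 2/16 + 1/16 + 1/16 = 18/16 = 1.125.
Kraft's inequality requires Σ ≤ 1; here Σ = 1.125 > 1, so no such prefix code exists.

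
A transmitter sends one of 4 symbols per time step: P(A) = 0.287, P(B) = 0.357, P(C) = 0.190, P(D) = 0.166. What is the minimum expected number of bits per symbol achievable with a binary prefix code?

Repeatedly combine the two least-probable nodes; the expected code length is the sum of the merged weights.
merge 83/500 + 19/100 → 89/250
merge 287/1000 + 89/250 → 643/1000
merge 357/1000 + 643/1000 → 1
L = 89/250 + 643/1000 + 1 = 1999/1000 = 1.999 bits/symbol.

1.999 bits/symbol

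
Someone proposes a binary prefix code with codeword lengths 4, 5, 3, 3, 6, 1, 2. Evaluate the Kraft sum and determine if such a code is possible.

With common denominator 2^6 = 64: Σ 2^(−ℓᵢ) = 4/64 + 2/64 + 8/64 + 8/64 + 1/64 + 32/64 + 16/64 = 71/64 = 1.109375.
Kraft's inequality requires Σ ≤ 1; here Σ = 1.109375 > 1, so no such prefix code exists.

1.109375; no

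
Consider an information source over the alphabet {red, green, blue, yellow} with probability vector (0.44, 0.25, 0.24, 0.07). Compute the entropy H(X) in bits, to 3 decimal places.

1.784 bits

H = −Σ pᵢ log₂ pᵢ.
−0.44·log₂(0.44) = 0.5211
−0.25·log₂(0.25) = 0.5000
−0.24·log₂(0.24) = 0.4941
−0.07·log₂(0.07) = 0.2686
Sum ≈ 1.7838 → 1.784 bits.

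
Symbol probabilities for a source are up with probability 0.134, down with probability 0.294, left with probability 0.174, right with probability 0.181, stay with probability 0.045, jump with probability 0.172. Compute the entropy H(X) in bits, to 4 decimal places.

H = −Σ pᵢ log₂ pᵢ.
−0.134·log₂(0.134) = 0.3886
−0.294·log₂(0.294) = 0.5192
−0.174·log₂(0.174) = 0.4390
−0.181·log₂(0.181) = 0.4463
−0.045·log₂(0.045) = 0.2013
−0.172·log₂(0.172) = 0.4368
Sum ≈ 2.4312 → 2.4312 bits.

2.4312 bits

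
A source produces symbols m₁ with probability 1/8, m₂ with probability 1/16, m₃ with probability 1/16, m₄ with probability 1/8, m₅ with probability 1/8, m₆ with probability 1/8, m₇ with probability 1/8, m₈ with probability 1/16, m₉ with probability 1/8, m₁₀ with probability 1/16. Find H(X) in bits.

3.25 bits

Each probability is a power of 1/2, so log₂(1/p) is an integer.
H = Σ p·log₂(1/p) = 1/8·3 + 1/16·4 + 1/16·4 + 1/8·3 + 1/8·3 + 1/8·3 + 1/8·3 + 1/16·4 + 1/8·3 + 1/16·4 = 3.25 bits.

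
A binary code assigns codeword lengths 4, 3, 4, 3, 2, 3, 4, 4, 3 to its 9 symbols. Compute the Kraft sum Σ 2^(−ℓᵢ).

With common denominator 2^4 = 16: Σ 2^(−ℓᵢ) = 1/16 + 2/16 + 1/16 + 2/16 + 4/16 + 2/16 + 1/16 + 1/16 + 2/16 = 16/16 = 1.

1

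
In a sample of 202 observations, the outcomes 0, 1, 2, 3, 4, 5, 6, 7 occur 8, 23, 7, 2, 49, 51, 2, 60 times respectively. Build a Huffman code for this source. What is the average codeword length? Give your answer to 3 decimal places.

Probabilities are the counts divided by 202.
Repeatedly combine the two least-probable nodes; the expected code length is the sum of the merged weights.
merge 1/101 + 1/101 → 2/101
merge 2/101 + 7/202 → 11/202
merge 4/101 + 11/202 → 19/202
merge 19/202 + 23/202 → 21/101
merge 21/101 + 49/202 → 91/202
merge 51/202 + 30/101 → 111/202
merge 91/202 + 111/202 → 1
L = 2/101 + 11/202 + 19/202 + 21/101 + 91/202 + 111/202 + 1 = 240/101 ≈ 2.376 bits/symbol.

2.376 bits/symbol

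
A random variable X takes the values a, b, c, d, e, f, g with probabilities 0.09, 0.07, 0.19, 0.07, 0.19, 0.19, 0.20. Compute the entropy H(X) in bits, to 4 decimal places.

H = −Σ pᵢ log₂ pᵢ.
−0.09·log₂(0.09) = 0.3127
−0.07·log₂(0.07) = 0.2686
−0.19·log₂(0.19) = 0.4552
−0.07·log₂(0.07) = 0.2686
−0.19·log₂(0.19) = 0.4552
−0.19·log₂(0.19) = 0.4552
−0.20·log₂(0.20) = 0.4644
Sum ≈ 2.6798 → 2.6798 bits.

2.6798 bits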